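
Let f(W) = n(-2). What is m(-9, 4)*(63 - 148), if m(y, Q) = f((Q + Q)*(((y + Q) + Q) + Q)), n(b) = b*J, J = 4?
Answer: 680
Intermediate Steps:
n(b) = 4*b (n(b) = b*4 = 4*b)
f(W) = -8 (f(W) = 4*(-2) = -8)
m(y, Q) = -8
m(-9, 4)*(63 - 148) = -8*(63 - 148) = -8*(-85) = 680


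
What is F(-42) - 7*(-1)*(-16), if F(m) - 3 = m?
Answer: -151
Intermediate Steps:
F(m) = 3 + m
F(-42) - 7*(-1)*(-16) = (3 - 42) - 7*(-1)*(-16) = -39 - (-7)*(-16) = -39 - 1*112 = -39 - 112 = -151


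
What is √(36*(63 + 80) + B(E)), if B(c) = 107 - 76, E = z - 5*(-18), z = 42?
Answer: √5179 ≈ 71.965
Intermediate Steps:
E = 132 (E = 42 - 5*(-18) = 42 - 1*(-90) = 42 + 90 = 132)
B(c) = 31
√(36*(63 + 80) + B(E)) = √(36*(63 + 80) + 31) = √(36*143 + 31) = √(5148 + 31) = √5179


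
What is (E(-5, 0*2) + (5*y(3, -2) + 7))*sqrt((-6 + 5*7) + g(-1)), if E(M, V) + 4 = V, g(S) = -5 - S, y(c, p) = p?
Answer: -35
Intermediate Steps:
E(M, V) = -4 + V
(E(-5, 0*2) + (5*y(3, -2) + 7))*sqrt((-6 + 5*7) + g(-1)) = ((-4 + 0*2) + (5*(-2) + 7))*sqrt((-6 + 5*7) + (-5 - 1*(-1))) = ((-4 + 0) + (-10 + 7))*sqrt((-6 + 35) + (-5 + 1)) = (-4 - 3)*sqrt(29 - 4) = -7*sqrt(25) = -7*5 = -35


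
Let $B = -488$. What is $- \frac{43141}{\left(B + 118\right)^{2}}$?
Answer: $- \frac{43141}{136900} \approx -0.31513$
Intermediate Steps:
$- \frac{43141}{\left(B + 118\right)^{2}} = - \frac{43141}{\left(-488 + 118\right)^{2}} = - \frac{43141}{\left(-370\right)^{2}} = - \frac{43141}{136900}$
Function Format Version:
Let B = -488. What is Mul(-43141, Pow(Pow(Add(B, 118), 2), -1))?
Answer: Rational(-43141, 136900) ≈ -0.31513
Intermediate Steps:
Mul(-43141, Pow(Pow(Add(B, 118), 2), -1)) = Mul(-43141, Pow(Pow(Add(-488, 118), 2), -1)) = Mul(-43141, Pow(Pow(-370, 2), -1)) = Mul(-43141, Pow(136900, -1)) = Mul(-43141, Rational(1, 136900)) = Rational(-43141, 136900)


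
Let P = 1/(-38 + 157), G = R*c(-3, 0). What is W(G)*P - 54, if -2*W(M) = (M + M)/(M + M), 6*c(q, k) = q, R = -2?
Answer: -12853/238 ≈ -54.004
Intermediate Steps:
c(q, k) = q/6
G = 1 (G = -(-3)/3 = -2*(-½) = 1)
W(M) = -½ (W(M) = -(M + M)/(2*(M + M)) = -2*M/(2*(2*M)) = -2*M*1/(2*M)/2 = -½*1 = -½)
P = 1/119 ≈ 0.0084034
W(G)*P - 54 = -½*1/119 - 54 = -1/238 - 54 = -12853/238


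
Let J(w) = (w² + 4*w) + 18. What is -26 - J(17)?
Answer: -401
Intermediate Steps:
J(w) = 18 + w² + 4*w
-26 - J(17) = -26 - (18 + 17² + 4*17) = -26 - (18 + 289 + 68) = -26 - 1*375 = -26 - 375 = -401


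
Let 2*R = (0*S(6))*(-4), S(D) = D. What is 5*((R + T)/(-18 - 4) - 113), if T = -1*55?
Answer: -1105/2 ≈ -552.50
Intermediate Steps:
T = -55
R = 0 (R = ((0*6)*(-4))/2 = (0*(-4))/2 = (½)*0 = 0)
5*((R + T)/(-18 - 4) - 113) = 5*((0 - 55)/(-18 - 4) - 113) = 5*(-55/(-22) - 113) = 5*(-55*(-1/22) - 113) = 5*(5/2 - 113) = 5*(-221/2) = -1105/2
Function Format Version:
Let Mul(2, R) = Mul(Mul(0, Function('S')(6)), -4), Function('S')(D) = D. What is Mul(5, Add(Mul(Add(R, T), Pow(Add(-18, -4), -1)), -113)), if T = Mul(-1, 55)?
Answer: Rational(-1105, 2) ≈ -552.50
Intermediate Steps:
T = -55
R = 0 (R = Mul(Rational(1, 2), Mul(Mul(0, 6), -4)) = Mul(Rational(1, 2), Mul(0, -4)) = Mul(Rational(1, 2), 0) = 0)
Mul(5, Add(Mul(Add(R, T), Pow(Add(-18, -4), -1)), -113)) = Mul(5, Add(Mul(Add(0, -55), Pow(Add(-18, -4), -1)), -113)) = Mul(5, Add(Mul(-55, Pow(-22, -1)), -113)) = Mul(5, Add(Mul(-55, Rational(-1, 22)), -113)) = Mul(5, Add(Rational(5, 2), -113)) = Mul(5, Rational(-221, 2)) = Rational(-1105, 2)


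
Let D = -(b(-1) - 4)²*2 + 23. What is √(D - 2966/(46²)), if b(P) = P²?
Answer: 9*√94/46 ≈ 1.8969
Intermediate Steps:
D = 5 (D = -((-1)² - 4)²*2 + 23 = -(1 - 4)²*2 + 23 = -1*(-3)²*2 + 23 = -1*9*2 + 23 = -9*2 + 23 = -18 + 23 = 5)
√(D - 2966/(46²)) = √(5 - 2966/(46²)) = √(5 - 2966/2116) = √(5 - 2966*1/2116) = √(5 - 1483/1058) = √(3807/1058) = 9*√94/46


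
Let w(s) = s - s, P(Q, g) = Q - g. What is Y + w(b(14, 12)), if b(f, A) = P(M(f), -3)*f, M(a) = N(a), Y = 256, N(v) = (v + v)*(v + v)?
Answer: 256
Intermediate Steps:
N(v) = 4*v**2 (N(v) = (2*v)*(2*v) = 4*v**2)
M(a) = 4*a**2
b(f, A) = f*(3 + 4*f**2) (b(f, A) = (4*f**2 - 1*(-3))*f = (4*f**2 + 3)*f = (3 + 4*f**2)*f = f*(3 + 4*f**2))
w(s) = 0
Y + w(b(14, 12)) = 256 + 0 = 256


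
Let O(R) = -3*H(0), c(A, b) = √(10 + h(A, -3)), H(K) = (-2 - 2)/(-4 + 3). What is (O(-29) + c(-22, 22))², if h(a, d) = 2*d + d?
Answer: 121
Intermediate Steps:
h(a, d) = 3*d
H(K) = 4 (H(K) = -4/(-1) = -4*(-1) = 4)
c(A, b) = 1 (c(A, b) = √(10 + 3*(-3)) = √(10 - 9) = √1 = 1)
O(R) = -12 (O(R) = -3*4 = -12)
(O(-29) + c(-22, 22))² = (-12 + 1)² = (-11)² = 121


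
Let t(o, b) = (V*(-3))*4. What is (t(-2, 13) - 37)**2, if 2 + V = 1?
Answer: 625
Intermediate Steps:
V = -1 (V = -2 + 1 = -1)
t(o, b) = 12 (t(o, b) = -1*(-3)*4 = 3*4 = 12)
(t(-2, 13) - 37)**2 = (12 - 37)**2 = (-25)**2 = 625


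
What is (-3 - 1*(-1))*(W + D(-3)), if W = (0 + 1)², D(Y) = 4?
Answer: -10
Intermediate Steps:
W = 1 (W = 1² = 1)
(-3 - 1*(-1))*(W + D(-3)) = (-3 - 1*(-1))*(1 + 4) = (-3 + 1)*5 = -2*5 = -10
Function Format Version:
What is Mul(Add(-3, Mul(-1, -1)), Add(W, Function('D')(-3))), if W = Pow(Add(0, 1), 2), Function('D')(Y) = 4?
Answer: -10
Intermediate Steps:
W = 1 (W = Pow(1, 2) = 1)
Mul(Add(-3, Mul(-1, -1)), Add(W, Function('D')(-3))) = Mul(Add(-3, Mul(-1, -1)), Add(1, 4)) = Mul(Add(-3, 1), 5) = Mul(-2, 5) = -10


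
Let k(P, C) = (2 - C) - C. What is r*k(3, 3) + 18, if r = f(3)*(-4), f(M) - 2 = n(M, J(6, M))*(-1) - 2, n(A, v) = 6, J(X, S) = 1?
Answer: -78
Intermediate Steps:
f(M) = -6 (f(M) = 2 + (6*(-1) - 2) = 2 + (-6 - 2) = 2 - 8 = -6)
k(P, C) = 2 - 2*C
r = 24 (r = -6*(-4) = 24)
r*k(3, 3) + 18 = 24*(2 - 2*3) + 18 = 24*(2 - 6) + 18 = 24*(-4) + 18 = -96 + 18 = -78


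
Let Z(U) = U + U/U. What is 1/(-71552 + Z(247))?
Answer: -1/71304 ≈ -1.4024e-5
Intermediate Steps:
Z(U) = 1 + U (Z(U) = U + 1 = 1 + U)
1/(-71552 + Z(247)) = 1/(-71552 + (1 + 247)) = 1/(-71552 + 248) = 1/(-71304) = -1/71304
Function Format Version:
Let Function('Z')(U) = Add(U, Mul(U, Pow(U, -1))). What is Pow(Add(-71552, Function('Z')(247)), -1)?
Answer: Rational(-1, 71304) ≈ -1.4024e-5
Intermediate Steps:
Function('Z')(U) = Add(1, U) (Function('Z')(U) = Add(U, 1) = Add(1, U))
Pow(Add(-71552, Function('Z')(247)), -1) = Pow(Add(-71552, Add(1, 247)), -1) = Pow(Add(-71552, 248), -1) = Pow(-71304, -1) = Rational(-1, 71304)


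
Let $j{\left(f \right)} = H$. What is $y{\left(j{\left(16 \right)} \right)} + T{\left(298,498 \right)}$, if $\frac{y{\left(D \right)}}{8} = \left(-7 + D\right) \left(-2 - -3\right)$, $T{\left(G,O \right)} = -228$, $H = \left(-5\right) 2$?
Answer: $-364$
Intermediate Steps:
$H = -10$
$j{\left(f \right)} = -10$
$y{\left(D \right)} = -56 + 8 D$ ($y{\left(D \right)} = 8 \left(-7 + D\right) \left(-2 - -3\right) = 8 \left(-7 + D\right) \left(-2 + 3\right) = 8 \left(-7 + D\right) 1 = 8 \left(-7 + D\right) = -56 + 8 D$)
$y{\left(j{\left(16 \right)} \right)} + T{\left(298,498 \right)} = \left(-56 + 8 \left(-10\right)\right) - 228 = \left(-56 - 80\right) - 228 = -136 - 228 = -364$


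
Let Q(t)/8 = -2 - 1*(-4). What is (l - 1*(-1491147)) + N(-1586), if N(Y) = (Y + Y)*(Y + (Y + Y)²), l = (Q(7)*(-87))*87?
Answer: -31908943613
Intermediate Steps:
Q(t) = 16 (Q(t) = 8*(-2 - 1*(-4)) = 8*(-2 + 4) = 8*2 = 16)
l = -121104 (l = (16*(-87))*87 = -1392*87 = -121104)
N(Y) = 2*Y*(Y + 4*Y²) (N(Y) = (2*Y)*(Y + (2*Y)²) = (2*Y)*(Y + 4*Y²) = 2*Y*(Y + 4*Y²))
(l - 1*(-1491147)) + N(-1586) = (-121104 - 1*(-1491147)) + (-1586)²*(2 + 8*(-1586)) = (-121104 + 1491147) + 2515396*(2 - 12688) = 1370043 + 2515396*(-12686) = 1370043 - 31910313656 = -31908943613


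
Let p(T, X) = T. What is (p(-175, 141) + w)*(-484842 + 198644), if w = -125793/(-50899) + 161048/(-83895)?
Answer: 213195704371751816/4270171605 ≈ 4.9927e+7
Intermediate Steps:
w = 2356221583/4270171605 (w = -125793*(-1/50899) + 161048*(-1/83895) = 125793/50899 - 161048/83895 = 2356221583/4270171605 ≈ 0.55179)
(p(-175, 141) + w)*(-484842 + 198644) = (-175 + 2356221583/4270171605)*(-484842 + 198644) = -744923809292/4270171605*(-286198) = 213195704371751816/4270171605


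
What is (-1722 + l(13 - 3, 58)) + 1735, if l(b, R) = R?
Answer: 71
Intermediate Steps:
(-1722 + l(13 - 3, 58)) + 1735 = (-1722 + 58) + 1735 = -1664 + 1735 = 71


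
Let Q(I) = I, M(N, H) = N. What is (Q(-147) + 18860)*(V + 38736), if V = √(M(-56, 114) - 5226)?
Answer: 724866768 + 18713*I*√5282 ≈ 7.2487e+8 + 1.36e+6*I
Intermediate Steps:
V = I*√5282 (V = √(-56 - 5226) = √(-5282) = I*√5282 ≈ 72.677*I)
(Q(-147) + 18860)*(V + 38736) = (-147 + 18860)*(I*√5282 + 38736) = 18713*(38736 + I*√5282) = 724866768 + 18713*I*√5282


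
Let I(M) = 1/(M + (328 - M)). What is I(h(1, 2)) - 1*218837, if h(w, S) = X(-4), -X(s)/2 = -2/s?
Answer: -71778535/328 ≈ -2.1884e+5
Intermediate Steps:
X(s) = 4/s (X(s) = -(-4)/s = 4/s)
h(w, S) = -1 (h(w, S) = 4/(-4) = 4*(-¼) = -1)
I(M) = 1/328
I(h(1, 2)) - 1*218837 = 1/328 - 1*218837 = 1/328 - 218837 = -71778535/328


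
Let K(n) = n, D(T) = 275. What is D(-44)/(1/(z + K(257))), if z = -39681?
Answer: -10841600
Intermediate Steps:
D(-44)/(1/(z + K(257))) = 275/(1/(-39681 + 257)) = 275/(1/(-39424)) = 275/(-1/39424) = 275*(-39424) = -10841600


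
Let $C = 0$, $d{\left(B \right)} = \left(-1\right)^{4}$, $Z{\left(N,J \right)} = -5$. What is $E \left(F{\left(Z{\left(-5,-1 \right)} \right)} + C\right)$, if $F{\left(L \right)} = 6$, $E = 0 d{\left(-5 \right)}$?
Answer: $0$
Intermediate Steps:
$d{\left(B \right)} = 1$
$E = 0$ ($E = 0 \cdot 1 = 0$)
$E \left(F{\left(Z{\left(-5,-1 \right)} \right)} + C\right) = 0 \left(6 + 0\right) = 0 \cdot 6 = 0$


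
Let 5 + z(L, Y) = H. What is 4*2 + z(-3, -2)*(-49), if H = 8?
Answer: -139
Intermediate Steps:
z(L, Y) = 3 (z(L, Y) = -5 + 8 = 3)
4*2 + z(-3, -2)*(-49) = 4*2 + 3*(-49) = 8 - 147 = -139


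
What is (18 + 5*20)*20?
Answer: 2360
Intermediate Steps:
(18 + 5*20)*20 = (18 + 100)*20 = 118*20 = 2360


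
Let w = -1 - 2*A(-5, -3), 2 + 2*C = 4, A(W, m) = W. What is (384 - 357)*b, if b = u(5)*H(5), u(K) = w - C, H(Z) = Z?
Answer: 1080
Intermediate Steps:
C = 1 (C = -1 + (½)*4 = -1 + 2 = 1)
w = 9 (w = -1 - 2*(-5) = -1 + 10 = 9)
u(K) = 8 (u(K) = 9 - 1*1 = 9 - 1 = 8)
b = 40 (b = 8*5 = 40)
(384 - 357)*b = (384 - 357)*40 = 27*40 = 1080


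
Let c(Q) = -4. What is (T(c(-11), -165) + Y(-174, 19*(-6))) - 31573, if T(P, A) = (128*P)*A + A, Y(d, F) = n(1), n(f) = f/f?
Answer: 52743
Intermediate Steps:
n(f) = 1
Y(d, F) = 1
T(P, A) = A + 128*A*P (T(P, A) = 128*A*P + A = A + 128*A*P)
(T(c(-11), -165) + Y(-174, 19*(-6))) - 31573 = (-165*(1 + 128*(-4)) + 1) - 31573 = (-165*(1 - 512) + 1) - 31573 = (-165*(-511) + 1) - 31573 = (84315 + 1) - 31573 = 84316 - 31573 = 52743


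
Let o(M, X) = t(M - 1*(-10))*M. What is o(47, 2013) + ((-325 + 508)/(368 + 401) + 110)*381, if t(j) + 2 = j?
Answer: 34286378/769 ≈ 44586.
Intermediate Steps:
t(j) = -2 + j
o(M, X) = M*(8 + M) (o(M, X) = (-2 + (M - 1*(-10)))*M = (-2 + (M + 10))*M = (-2 + (10 + M))*M = (8 + M)*M = M*(8 + M))
o(47, 2013) + ((-325 + 508)/(368 + 401) + 110)*381 = 47*(8 + 47) + ((-325 + 508)/(368 + 401) + 110)*381 = 47*55 + (183/769 + 110)*381 = 2585 + (183*(1/769) + 110)*381 = 2585 + (183/769 + 110)*381 = 2585 + (84773/769)*381 = 2585 + 32298513/769 = 34286378/769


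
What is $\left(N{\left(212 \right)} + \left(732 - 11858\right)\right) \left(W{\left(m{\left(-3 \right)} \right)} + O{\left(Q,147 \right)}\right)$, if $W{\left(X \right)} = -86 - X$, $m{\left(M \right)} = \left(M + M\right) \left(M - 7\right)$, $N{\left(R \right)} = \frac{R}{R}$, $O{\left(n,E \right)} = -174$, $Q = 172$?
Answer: $3560000$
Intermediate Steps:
$N{\left(R \right)} = 1$
$m{\left(M \right)} = 2 M \left(-7 + M\right)$
$\left(N{\left(212 \right)} + \left(732 - 11858\right)\right) \left(W{\left(m{\left(-3 \right)} \right)} + O{\left(Q,147 \right)}\right) = \left(1 + \left(732 - 11858\right)\right) \left(\left(-86 - 2 \left(-3\right) \left(-7 - 3\right)\right) - 174\right) = \left(1 + \left(732 - 11858\right)\right) \left(\left(-86 - 2 \left(-3\right) \left(-10\right)\right) - 174\right) = \left(1 - 11126\right) \left(\left(-86 - 60\right) - 174\right) = - 11125 \left(\left(-86 - 60\right) - 174\right) = - 11125 \left(-146 - 174\right) = \left(-11125\right) \left(-320\right) = 3560000$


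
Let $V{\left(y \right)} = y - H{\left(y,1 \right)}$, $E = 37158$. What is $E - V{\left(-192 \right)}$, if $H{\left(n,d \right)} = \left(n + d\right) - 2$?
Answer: $37157$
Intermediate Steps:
$H{\left(n,d \right)} = -2 + d + n$ ($H{\left(n,d \right)} = \left(d + n\right) - 2 = -2 + d + n$)
$V{\left(y \right)} = 1$ ($V{\left(y \right)} = y - \left(-2 + 1 + y\right) = y - \left(-1 + y\right) = 1$)
$E - V{\left(-192 \right)} = 37158 - 1 = 37157$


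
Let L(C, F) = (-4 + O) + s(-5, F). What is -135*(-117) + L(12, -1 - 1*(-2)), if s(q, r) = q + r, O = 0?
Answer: 15787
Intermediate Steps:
L(C, F) = -9 + F (L(C, F) = (-4 + 0) + (-5 + F) = -4 + (-5 + F) = -9 + F)
-135*(-117) + L(12, -1 - 1*(-2)) = -135*(-117) + (-9 + (-1 - 1*(-2))) = 15795 + (-9 + (-1 + 2)) = 15795 + (-9 + 1) = 15795 - 8 = 15787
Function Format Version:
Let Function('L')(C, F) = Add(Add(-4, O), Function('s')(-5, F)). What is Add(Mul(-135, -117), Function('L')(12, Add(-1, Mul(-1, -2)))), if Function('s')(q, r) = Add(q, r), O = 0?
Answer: 15787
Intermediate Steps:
Function('L')(C, F) = Add(-9, F) (Function('L')(C, F) = Add(Add(-4, 0), Add(-5, F)) = Add(-4, Add(-5, F)) = Add(-9, F))
Add(Mul(-135, -117), Function('L')(12, Add(-1, Mul(-1, -2)))) = Add(Mul(-135, -117), Add(-9, Add(-1, Mul(-1, -2)))) = Add(15795, Add(-9, Add(-1, 2))) = Add(15795, Add(-9, 1)) = Add(15795, -8) = 15787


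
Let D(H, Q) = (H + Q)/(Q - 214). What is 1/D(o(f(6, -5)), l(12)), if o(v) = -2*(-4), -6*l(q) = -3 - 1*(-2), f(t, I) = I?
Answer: -1283/49 ≈ -26.184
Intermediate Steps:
l(q) = 1/6 (l(q) = -(-3 - 1*(-2))/6 = -(-3 + 2)/6 = -1/6*(-1) = 1/6)
o(v) = 8
D(H, Q) = (H + Q)/(-214 + Q)
1/D(o(f(6, -5)), l(12)) = 1/((8 + 1/6)/(-214 + 1/6)) = 1/((49/6)/(-1283/6)) = 1/(-6/1283*49/6) = 1/(-49/1283) = -1283/49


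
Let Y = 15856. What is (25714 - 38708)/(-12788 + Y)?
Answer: -6497/1534 ≈ -4.2353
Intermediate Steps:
(25714 - 38708)/(-12788 + Y) = (25714 - 38708)/(-12788 + 15856) = -12994/3068 = -12994*1/3068 = -6497/1534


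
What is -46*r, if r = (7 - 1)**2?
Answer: -1656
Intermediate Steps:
r = 36 (r = 6**2 = 36)
-46*r = -46*36 = -1656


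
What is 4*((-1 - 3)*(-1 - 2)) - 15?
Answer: 33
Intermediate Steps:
4*((-1 - 3)*(-1 - 2)) - 15 = 4*(-4*(-3)) - 15 = 4*12 - 15 = 48 - 15 = 33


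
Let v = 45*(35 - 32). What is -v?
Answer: -135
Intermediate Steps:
v = 135 (v = 45*3 = 135)
-v = -1*135 = -135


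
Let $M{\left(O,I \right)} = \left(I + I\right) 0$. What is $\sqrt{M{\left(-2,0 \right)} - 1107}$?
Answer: $3 i \sqrt{123} \approx 33.272 i$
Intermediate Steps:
$M{\left(O,I \right)} = 0$ ($M{\left(O,I \right)} = 2 I 0 = 0$)
$\sqrt{M{\left(-2,0 \right)} - 1107} = \sqrt{0 - 1107} = \sqrt{-1107} = 3 i \sqrt{123}$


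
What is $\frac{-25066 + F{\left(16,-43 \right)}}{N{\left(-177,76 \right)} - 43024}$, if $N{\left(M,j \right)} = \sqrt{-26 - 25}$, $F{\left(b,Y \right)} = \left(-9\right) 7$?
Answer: $\frac{1081150096}{1851064627} + \frac{25129 i \sqrt{51}}{1851064627} \approx 0.58407 + 9.6948 \cdot 10^{-5} i$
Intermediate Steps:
$F{\left(b,Y \right)} = -63$
$N{\left(M,j \right)} = i \sqrt{51}$ ($N{\left(M,j \right)} = \sqrt{-51} = i \sqrt{51}$)
$\frac{-25066 + F{\left(16,-43 \right)}}{N{\left(-177,76 \right)} - 43024} = \frac{-25066 - 63}{i \sqrt{51} - 43024} = - \frac{25129}{-43024 + i \sqrt{51}}$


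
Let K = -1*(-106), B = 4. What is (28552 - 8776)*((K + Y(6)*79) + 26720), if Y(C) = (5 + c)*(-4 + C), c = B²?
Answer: 596127744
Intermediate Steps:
c = 16 (c = 4² = 16)
K = 106
Y(C) = -84 + 21*C (Y(C) = (5 + 16)*(-4 + C) = 21*(-4 + C) = -84 + 21*C)
(28552 - 8776)*((K + Y(6)*79) + 26720) = (28552 - 8776)*((106 + (-84 + 21*6)*79) + 26720) = 19776*((106 + (-84 + 126)*79) + 26720) = 19776*((106 + 42*79) + 26720) = 19776*((106 + 3318) + 26720) = 19776*(3424 + 26720) = 19776*30144 = 596127744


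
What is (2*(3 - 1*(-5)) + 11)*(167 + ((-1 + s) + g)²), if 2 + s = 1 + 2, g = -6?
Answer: 5481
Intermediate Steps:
s = 1 (s = -2 + (1 + 2) = -2 + 3 = 1)
(2*(3 - 1*(-5)) + 11)*(167 + ((-1 + s) + g)²) = (2*(3 - 1*(-5)) + 11)*(167 + ((-1 + 1) - 6)²) = (2*(3 + 5) + 11)*(167 + (0 - 6)²) = (2*8 + 11)*(167 + (-6)²) = (16 + 11)*(167 + 36) = 27*203 = 5481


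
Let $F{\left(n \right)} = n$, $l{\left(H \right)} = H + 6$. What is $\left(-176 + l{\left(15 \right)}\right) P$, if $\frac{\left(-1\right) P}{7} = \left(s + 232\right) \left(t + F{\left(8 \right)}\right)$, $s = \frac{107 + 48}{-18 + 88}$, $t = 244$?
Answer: $64038870$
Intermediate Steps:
$l{\left(H \right)} = 6 + H$
$s = \frac{31}{14}$ ($s = \frac{155}{70} = 155 \cdot \frac{1}{70} = \frac{31}{14} \approx 2.2143$)
$P = -413154$ ($P = - 7 \left(\frac{31}{14} + 232\right) \left(244 + 8\right) = - 7 \cdot \frac{3279}{14} \cdot 252 = \left(-7\right) 59022 = -413154$)
$\left(-176 + l{\left(15 \right)}\right) P = \left(-176 + \left(6 + 15\right)\right) \left(-413154\right) = \left(-176 + 21\right) \left(-413154\right) = \left(-155\right) \left(-413154\right) = 64038870$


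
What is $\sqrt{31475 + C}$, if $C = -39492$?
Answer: $i \sqrt{8017} \approx 89.538 i$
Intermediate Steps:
$\sqrt{31475 + C} = \sqrt{31475 - 39492} = \sqrt{-8017} = i \sqrt{8017}$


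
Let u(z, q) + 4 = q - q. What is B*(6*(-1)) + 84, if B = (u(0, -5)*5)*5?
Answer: 684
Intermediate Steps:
u(z, q) = -4 (u(z, q) = -4 + (q - q) = -4 + 0 = -4)
B = -100 (B = -4*5*5 = -20*5 = -100)
B*(6*(-1)) + 84 = -600*(-1) + 84 = -100*(-6) + 84 = 600 + 84 = 684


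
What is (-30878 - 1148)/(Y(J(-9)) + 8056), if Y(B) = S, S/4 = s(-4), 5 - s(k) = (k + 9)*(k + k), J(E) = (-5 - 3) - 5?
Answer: -16013/4118 ≈ -3.8885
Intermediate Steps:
J(E) = -13 (J(E) = -8 - 5 = -13)
s(k) = 5 - 2*k*(9 + k) (s(k) = 5 - (k + 9)*(k + k) = 5 - (9 + k)*2*k = 5 - 2*k*(9 + k))
S = 180 (S = 4*(5 - 18*(-4) - 2*(-4)²) = 4*(5 + 72 - 2*16) = 4*(5 + 72 - 32) = 4*45 = 180)
Y(B) = 180
(-30878 - 1148)/(Y(J(-9)) + 8056) = (-30878 - 1148)/(180 + 8056) = -32026/8236 = -32026*1/8236 = -16013/4118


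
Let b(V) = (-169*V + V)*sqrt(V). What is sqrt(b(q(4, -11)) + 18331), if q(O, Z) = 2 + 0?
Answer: sqrt(18331 - 336*sqrt(2)) ≈ 133.63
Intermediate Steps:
q(O, Z) = 2
b(V) = -168*V**(3/2) (b(V) = (-168*V)*sqrt(V) = -168*V**(3/2))
sqrt(b(q(4, -11)) + 18331) = sqrt(-336*sqrt(2) + 18331) = sqrt(18331 - 336*sqrt(2))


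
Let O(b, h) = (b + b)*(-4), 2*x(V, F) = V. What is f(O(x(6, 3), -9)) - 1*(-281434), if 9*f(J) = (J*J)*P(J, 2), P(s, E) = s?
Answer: 279898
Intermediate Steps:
x(V, F) = V/2
O(b, h) = -8*b (O(b, h) = (2*b)*(-4) = -8*b)
f(J) = J³/9 (f(J) = ((J*J)*J)/9 = (J²*J)/9 = J³/9)
f(O(x(6, 3), -9)) - 1*(-281434) = (-4*6)³/9 - 1*(-281434) = (-8*3)³/9 + 281434 = (⅑)*(-24)³ + 281434 = (⅑)*(-13824) + 281434 = -1536 + 281434 = 279898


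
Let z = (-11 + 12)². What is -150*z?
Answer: -150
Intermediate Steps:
z = 1 (z = 1² = 1)
-150*z = -150*1 = -150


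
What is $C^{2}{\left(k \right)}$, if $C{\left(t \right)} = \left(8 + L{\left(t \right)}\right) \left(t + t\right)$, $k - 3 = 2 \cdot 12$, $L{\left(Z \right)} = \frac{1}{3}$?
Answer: $202500$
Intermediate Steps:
$L{\left(Z \right)} = \frac{1}{3}$
$k = 27$ ($k = 3 + 2 \cdot 12 = 3 + 24 = 27$)
$C{\left(t \right)} = \frac{50 t}{3}$ ($C{\left(t \right)} = \left(8 + \frac{1}{3}\right) \left(t + t\right) = \frac{25 \cdot 2 t}{3} = \frac{50 t}{3}$)
$C^{2}{\left(k \right)} = \left(\frac{50}{3} \cdot 27\right)^{2} = 450^{2} = 202500$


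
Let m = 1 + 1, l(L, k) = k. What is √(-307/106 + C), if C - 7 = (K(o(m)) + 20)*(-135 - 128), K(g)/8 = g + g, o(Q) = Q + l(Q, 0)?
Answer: I*√153617426/106 ≈ 116.93*I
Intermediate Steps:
m = 2
o(Q) = Q (o(Q) = Q + 0 = Q)
K(g) = 16*g (K(g) = 8*(g + g) = 8*(2*g) = 16*g)
C = -13669 (C = 7 + (16*2 + 20)*(-135 - 128) = 7 + (32 + 20)*(-263) = 7 + 52*(-263) = 7 - 13676 = -13669)
√(-307/106 + C) = √(-307/106 - 13669) = √(-1449221/106) = I*√153617426/106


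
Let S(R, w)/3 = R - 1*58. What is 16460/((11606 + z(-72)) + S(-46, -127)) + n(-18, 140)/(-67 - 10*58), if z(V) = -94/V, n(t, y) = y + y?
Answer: 269529640/263090257 ≈ 1.0245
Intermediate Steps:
n(t, y) = 2*y
S(R, w) = -174 + 3*R (S(R, w) = 3*(R - 1*58) = 3*(R - 58) = 3*(-58 + R) = -174 + 3*R)
16460/((11606 + z(-72)) + S(-46, -127)) + n(-18, 140)/(-67 - 10*58) = 16460/((11606 - 94/(-72)) + (-174 + 3*(-46))) + (2*140)/(-67 - 10*58) = 16460/((11606 - 94*(-1/72)) + (-174 - 138)) + 280/(-67 - 580) = 16460/((11606 + 47/36) - 312) + 280/(-647) = 16460/(417863/36 - 312) + 280*(-1/647) = 16460/(406631/36) - 280/647 = 16460*(36/406631) - 280/647 = 592560/406631 - 280/647 = 269529640/263090257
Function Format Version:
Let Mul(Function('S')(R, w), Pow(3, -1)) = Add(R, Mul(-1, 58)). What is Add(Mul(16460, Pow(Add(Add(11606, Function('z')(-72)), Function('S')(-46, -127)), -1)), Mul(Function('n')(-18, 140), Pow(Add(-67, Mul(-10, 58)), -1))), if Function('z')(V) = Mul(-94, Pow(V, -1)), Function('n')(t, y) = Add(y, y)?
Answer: Rational(269529640, 263090257) ≈ 1.0245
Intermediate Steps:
Function('n')(t, y) = Mul(2, y)
Function('S')(R, w) = Add(-174, Mul(3, R)) (Function('S')(R, w) = Mul(3, Add(R, Mul(-1, 58))) = Mul(3, Add(R, -58)) = Mul(3, Add(-58, R)) = Add(-174, Mul(3, R)))
Add(Mul(16460, Pow(Add(Add(11606, Function('z')(-72)), Function('S')(-46, -127)), -1)), Mul(Function('n')(-18, 140), Pow(Add(-67, Mul(-10, 58)), -1))) = Add(Mul(16460, Pow(Add(Add(11606, Mul(-94, Pow(-72, -1))), Add(-174, Mul(3, -46))), -1)), Mul(Mul(2, 140), Pow(Add(-67, Mul(-10, 58)), -1))) = Add(Mul(16460, Pow(Add(Add(11606, Mul(-94, Rational(-1, 72))), Add(-174, -138)), -1)), Mul(280, Pow(Add(-67, -580), -1))) = Add(Mul(16460, Pow(Add(Add(11606, Rational(47, 36)), -312), -1)), Mul(280, Pow(-647, -1))) = Add(Mul(16460, Pow(Add(Rational(417863, 36), -312), -1)), Mul(280, Rational(-1, 647))) = Add(Mul(16460, Pow(Rational(406631, 36), -1)), Rational(-280, 647)) = Add(Mul(16460, Rational(36, 406631)), Rational(-280, 647)) = Add(Rational(592560, 406631), Rational(-280, 647)) = Rational(269529640, 263090257)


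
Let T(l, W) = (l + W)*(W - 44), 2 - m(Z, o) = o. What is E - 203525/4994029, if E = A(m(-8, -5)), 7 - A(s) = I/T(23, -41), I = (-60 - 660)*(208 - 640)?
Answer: -16668534698/84898493 ≈ -196.33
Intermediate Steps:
m(Z, o) = 2 - o
I = 311040 (I = -720*(-432) = 311040)
T(l, W) = (-44 + W)*(W + l) (T(l, W) = (W + l)*(-44 + W) = (-44 + W)*(W + l))
A(s) = -3337/17 (A(s) = 7 - 311040/((-41)**2 - 44*(-41) - 44*23 - 41*23) = 7 - 311040/(1681 + 1804 - 1012 - 943) = 7 - 311040/1530 = 7 - 1*3456/17 = 7 - 3456/17 = -3337/17)
E = -3337/17 ≈ -196.29
E - 203525/4994029 = -3337/17 - 203525/4994029 = -16668534698/84898493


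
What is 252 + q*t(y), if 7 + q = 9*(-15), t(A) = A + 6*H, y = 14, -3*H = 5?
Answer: -316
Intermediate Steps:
H = -5/3 (H = -⅓*5 = -5/3 ≈ -1.6667)
t(A) = -10 + A (t(A) = A + 6*(-5/3) = A - 10 = -10 + A)
q = -142 (q = -7 + 9*(-15) = -7 - 135 = -142)
252 + q*t(y) = 252 - 142*(-10 + 14) = 252 - 142*4 = 252 - 568 = -316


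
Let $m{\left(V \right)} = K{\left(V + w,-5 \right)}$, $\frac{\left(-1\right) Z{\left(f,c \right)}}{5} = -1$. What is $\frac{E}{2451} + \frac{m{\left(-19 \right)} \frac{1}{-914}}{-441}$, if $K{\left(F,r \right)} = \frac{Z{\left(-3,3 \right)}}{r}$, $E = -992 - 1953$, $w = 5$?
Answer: $- \frac{20825533}{17332182} \approx -1.2016$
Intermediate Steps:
$Z{\left(f,c \right)} = 5$ ($Z{\left(f,c \right)} = \left(-5\right) \left(-1\right) = 5$)
$E = -2945$ ($E = -992 - 1953 = -2945$)
$K{\left(F,r \right)} = \frac{5}{r}$
$m{\left(V \right)} = -1$ ($m{\left(V \right)} = \frac{5}{-5} = 5 \left(- \frac{1}{5}\right) = -1$)
$\frac{E}{2451} + \frac{m{\left(-19 \right)} \frac{1}{-914}}{-441} = - \frac{2945}{2451} + \frac{\left(-1\right) \frac{1}{-914}}{-441} = \left(-2945\right) \frac{1}{2451} + \left(-1\right) \left(- \frac{1}{914}\right) \left(- \frac{1}{441}\right) = - \frac{155}{129} + \frac{1}{914} \left(- \frac{1}{441}\right) = - \frac{155}{129} - \frac{1}{403074} = - \frac{20825533}{17332182}$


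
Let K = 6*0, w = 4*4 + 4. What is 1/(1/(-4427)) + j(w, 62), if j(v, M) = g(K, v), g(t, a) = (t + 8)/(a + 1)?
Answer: -92959/21 ≈ -4426.6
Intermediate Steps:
w = 20 (w = 16 + 4 = 20)
K = 0
g(t, a) = (8 + t)/(1 + a)
j(v, M) = 8/(1 + v) (j(v, M) = (8 + 0)/(1 + v) = 8/(1 + v))
1/(1/(-4427)) + j(w, 62) = 1/(1/(-4427)) + 8/(1 + 20) = 1/(-1/4427) + 8/21 = -4427 + 8*(1/21) = -4427 + 8/21 = -92959/21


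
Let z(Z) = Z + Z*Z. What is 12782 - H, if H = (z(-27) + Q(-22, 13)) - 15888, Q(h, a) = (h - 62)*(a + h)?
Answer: 27212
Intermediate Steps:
z(Z) = Z + Z²
Q(h, a) = (-62 + h)*(a + h)
H = -14430 (H = (-27*(1 - 27) + ((-22)² - 62*13 - 62*(-22) + 13*(-22))) - 15888 = (-27*(-26) + (484 - 806 + 1364 - 286)) - 15888 = (702 + 756) - 15888 = 1458 - 15888 = -14430)
12782 - H = 12782 - 1*(-14430) = 12782 + 14430 = 27212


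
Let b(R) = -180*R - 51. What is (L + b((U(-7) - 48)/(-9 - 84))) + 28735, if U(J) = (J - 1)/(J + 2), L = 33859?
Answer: 1936049/31 ≈ 62453.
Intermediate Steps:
U(J) = (-1 + J)/(2 + J)
b(R) = -51 - 180*R
(L + b((U(-7) - 48)/(-9 - 84))) + 28735 = (33859 + (-51 - 180*((-1 - 7)/(2 - 7) - 48)/(-9 - 84))) + 28735 = (33859 + (-51 - 180*(-8/(-5) - 48)/(-93))) + 28735 = (33859 + (-51 - 180*(-1/5*(-8) - 48)*(-1)/93)) + 28735 = (33859 + (-51 - 180*(8/5 - 48)*(-1)/93)) + 28735 = (33859 + (-51 - (-8352)*(-1)/93)) + 28735 = (33859 + (-51 - 180*232/465)) + 28735 = (33859 + (-51 - 2784/31)) + 28735 = (33859 - 4365/31) + 28735 = 1045264/31 + 28735 = 1936049/31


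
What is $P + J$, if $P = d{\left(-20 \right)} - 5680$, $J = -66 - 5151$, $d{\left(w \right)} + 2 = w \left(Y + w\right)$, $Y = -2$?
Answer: $-10459$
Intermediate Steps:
$d{\left(w \right)} = -2 + w \left(-2 + w\right)$
$J = -5217$
$P = -5242$ ($P = \left(-2 + \left(-20\right)^{2} - -40\right) - 5680 = \left(-2 + 400 + 40\right) - 5680 = 438 - 5680 = -5242$)
$P + J = -5242 - 5217 = -10459$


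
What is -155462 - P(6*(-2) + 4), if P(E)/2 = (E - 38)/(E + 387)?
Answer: -58920006/379 ≈ -1.5546e+5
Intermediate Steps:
P(E) = 2*(-38 + E)/(387 + E) (P(E) = 2*((E - 38)/(E + 387)) = 2*((-38 + E)/(387 + E)) = 2*(-38 + E)/(387 + E))
-155462 - P(6*(-2) + 4) = -155462 - 2*(-38 + (6*(-2) + 4))/(387 + (6*(-2) + 4)) = -155462 - 2*(-38 + (-12 + 4))/(387 + (-12 + 4)) = -155462 - 2*(-38 - 8)/(387 - 8) = -155462 - 2*(-46)/379 = -155462 - 1*(-92/379) = -155462 + 92/379 = -58920006/379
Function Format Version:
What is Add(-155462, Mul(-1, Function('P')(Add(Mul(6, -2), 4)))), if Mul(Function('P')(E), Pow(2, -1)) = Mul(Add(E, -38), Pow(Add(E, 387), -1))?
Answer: Rational(-58920006, 379) ≈ -1.5546e+5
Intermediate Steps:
Function('P')(E) = Mul(2, Pow(Add(387, E), -1), Add(-38, E)) (Function('P')(E) = Mul(2, Mul(Add(E, -38), Pow(Add(E, 387), -1))) = Mul(2, Mul(Add(-38, E), Pow(Add(387, E), -1))) = Mul(2, Mul(Pow(Add(387, E), -1), Add(-38, E))) = Mul(2, Pow(Add(387, E), -1), Add(-38, E)))
Add(-155462, Mul(-1, Function('P')(Add(Mul(6, -2), 4)))) = Add(-155462, Mul(-1, Mul(2, Pow(Add(387, Add(Mul(6, -2), 4)), -1), Add(-38, Add(Mul(6, -2), 4))))) = Add(-155462, Mul(-1, Mul(2, Pow(Add(387, Add(-12, 4)), -1), Add(-38, Add(-12, 4))))) = Add(-155462, Mul(-1, Mul(2, Pow(Add(387, -8), -1), Add(-38, -8)))) = Add(-155462, Mul(-1, Mul(2, Pow(379, -1), -46))) = Add(-155462, Mul(-1, Mul(2, Rational(1, 379), -46))) = Add(-155462, Mul(-1, Rational(-92, 379))) = Add(-155462, Rational(92, 379)) = Rational(-58920006, 379)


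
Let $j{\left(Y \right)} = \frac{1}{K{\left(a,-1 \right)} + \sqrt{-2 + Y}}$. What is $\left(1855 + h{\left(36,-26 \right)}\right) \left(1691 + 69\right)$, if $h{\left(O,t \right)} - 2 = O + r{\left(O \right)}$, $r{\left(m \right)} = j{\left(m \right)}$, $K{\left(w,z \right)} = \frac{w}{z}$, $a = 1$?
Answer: $\frac{9995200}{3} + \frac{160 \sqrt{34}}{3} \approx 3.332 \cdot 10^{6}$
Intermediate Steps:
$j{\left(Y \right)} = \frac{1}{-1 + \sqrt{-2 + Y}}$ ($j{\left(Y \right)} = \frac{1}{1 \frac{1}{-1} + \sqrt{-2 + Y}} = \frac{1}{1 \left(-1\right) + \sqrt{-2 + Y}} = \frac{1}{-1 + \sqrt{-2 + Y}}$)
$r{\left(m \right)} = \frac{1}{-1 + \sqrt{-2 + m}}$
$h{\left(O,t \right)} = 2 + O + \frac{1}{-1 + \sqrt{-2 + O}}$ ($h{\left(O,t \right)} = 2 + \left(O + \frac{1}{-1 + \sqrt{-2 + O}}\right) = 2 + O + \frac{1}{-1 + \sqrt{-2 + O}}$)
$\left(1855 + h{\left(36,-26 \right)}\right) \left(1691 + 69\right) = \left(1855 + \left(2 + 36 + \frac{1}{-1 + \sqrt{-2 + 36}}\right)\right) \left(1691 + 69\right) = \left(1855 + \left(2 + 36 + \frac{1}{-1 + \sqrt{34}}\right)\right) 1760 = \left(1855 + \left(38 + \frac{1}{-1 + \sqrt{34}}\right)\right) 1760 = \left(1893 + \frac{1}{-1 + \sqrt{34}}\right) 1760 = 3331680 + \frac{1760}{-1 + \sqrt{34}}$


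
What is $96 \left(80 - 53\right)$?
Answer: $2592$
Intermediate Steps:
$96 \left(80 - 53\right) = 96 \cdot 27 = 2592$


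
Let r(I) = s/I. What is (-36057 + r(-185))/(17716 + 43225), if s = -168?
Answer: -6670377/11274085 ≈ -0.59166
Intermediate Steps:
r(I) = -168/I
(-36057 + r(-185))/(17716 + 43225) = (-36057 - 168/(-185))/(17716 + 43225) = (-36057 - 168*(-1/185))/60941 = (-36057 + 168/185)*(1/60941) = -6670377/185*1/60941 = -6670377/11274085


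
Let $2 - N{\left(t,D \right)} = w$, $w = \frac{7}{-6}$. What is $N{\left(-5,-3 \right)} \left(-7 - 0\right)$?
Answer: $- \frac{133}{6} \approx -22.167$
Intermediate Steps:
$w = - \frac{7}{6}$ ($w = 7 \left(- \frac{1}{6}\right) = - \frac{7}{6} \approx -1.1667$)
$N{\left(t,D \right)} = \frac{19}{6}$ ($N{\left(t,D \right)} = 2 - - \frac{7}{6} = 2 + \frac{7}{6} = \frac{19}{6}$)
$N{\left(-5,-3 \right)} \left(-7 - 0\right) = \frac{19 \left(-7 - 0\right)}{6} = \frac{19 \left(-7 + 0\right)}{6} = \frac{19}{6} \left(-7\right) = - \frac{133}{6}$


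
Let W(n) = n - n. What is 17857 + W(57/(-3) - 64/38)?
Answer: 17857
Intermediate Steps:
W(n) = 0
17857 + W(57/(-3) - 64/38) = 17857 + 0 = 17857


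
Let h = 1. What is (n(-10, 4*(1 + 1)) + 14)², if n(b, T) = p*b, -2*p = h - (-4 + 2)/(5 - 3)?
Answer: 576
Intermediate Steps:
p = -1 (p = -(1 - (-4 + 2)/(5 - 3))/2 = -(1 - (-2)/2)/2 = -(1 - 1*(-1))/2 = -(1 + 1)/2 = -½*2 = -1)
n(b, T) = -b
(n(-10, 4*(1 + 1)) + 14)² = (-1*(-10) + 14)² = (10 + 14)² = 24² = 576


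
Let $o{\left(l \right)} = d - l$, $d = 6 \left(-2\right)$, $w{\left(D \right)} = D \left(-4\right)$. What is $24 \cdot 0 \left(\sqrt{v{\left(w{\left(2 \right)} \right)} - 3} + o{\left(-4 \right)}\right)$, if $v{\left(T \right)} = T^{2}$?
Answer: $0$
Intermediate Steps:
$w{\left(D \right)} = - 4 D$
$d = -12$
$o{\left(l \right)} = -12 - l$
$24 \cdot 0 \left(\sqrt{v{\left(w{\left(2 \right)} \right)} - 3} + o{\left(-4 \right)}\right) = 24 \cdot 0 \left(\sqrt{\left(\left(-4\right) 2\right)^{2} - 3} - 8\right) = 24 \cdot 0 \left(\sqrt{\left(-8\right)^{2} - 3} + \left(-12 + 4\right)\right) = 24 \cdot 0 \left(\sqrt{64 - 3} - 8\right) = 24 \cdot 0 \left(\sqrt{61} - 8\right) = 24 \cdot 0 \left(-8 + \sqrt{61}\right) = 24 \cdot 0 = 0$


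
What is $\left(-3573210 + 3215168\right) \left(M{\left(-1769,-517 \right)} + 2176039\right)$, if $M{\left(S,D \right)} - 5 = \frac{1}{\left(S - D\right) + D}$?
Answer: $- \frac{1378254692647070}{1769} \approx -7.7912 \cdot 10^{11}$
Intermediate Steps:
$M{\left(S,D \right)} = 5 + \frac{1}{S}$ ($M{\left(S,D \right)} = 5 + \frac{1}{\left(S - D\right) + D} = 5 + \frac{1}{S}$)
$\left(-3573210 + 3215168\right) \left(M{\left(-1769,-517 \right)} + 2176039\right) = \left(-3573210 + 3215168\right) \left(\left(5 + \frac{1}{-1769}\right) + 2176039\right) = - 358042 \left(\left(5 - \frac{1}{1769}\right) + 2176039\right) = - 358042 \left(\frac{8844}{1769} + 2176039\right) = \left(-358042\right) \frac{3849421835}{1769} = - \frac{1378254692647070}{1769}$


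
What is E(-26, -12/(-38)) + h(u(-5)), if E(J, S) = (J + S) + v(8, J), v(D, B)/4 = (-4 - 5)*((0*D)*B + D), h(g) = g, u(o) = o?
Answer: -6055/19 ≈ -318.68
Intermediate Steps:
v(D, B) = -36*D (v(D, B) = 4*((-4 - 5)*((0*D)*B + D)) = 4*(-9*(0*B + D)) = 4*(-9*(0 + D)) = 4*(-9*D) = -36*D)
E(J, S) = -288 + J + S (E(J, S) = (J + S) - 36*8 = (J + S) - 288 = -288 + J + S)
E(-26, -12/(-38)) + h(u(-5)) = (-288 - 26 - 12/(-38)) - 5 = (-288 - 26 - 12*(-1/38)) - 5 = (-288 - 26 + 6/19) - 5 = -5960/19 - 5 = -6055/19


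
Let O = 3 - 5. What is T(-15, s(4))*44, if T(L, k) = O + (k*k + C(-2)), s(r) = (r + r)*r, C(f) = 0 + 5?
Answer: 45188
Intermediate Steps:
C(f) = 5
O = -2
s(r) = 2*r² (s(r) = (2*r)*r = 2*r²)
T(L, k) = 3 + k² (T(L, k) = -2 + (k*k + 5) = -2 + (k² + 5) = -2 + (5 + k²) = 3 + k²)
T(-15, s(4))*44 = (3 + (2*4²)²)*44 = (3 + (2*16)²)*44 = (3 + 32²)*44 = (3 + 1024)*44 = 1027*44 = 45188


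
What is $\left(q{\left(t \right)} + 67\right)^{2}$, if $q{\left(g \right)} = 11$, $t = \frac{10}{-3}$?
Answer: $6084$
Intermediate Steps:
$t = - \frac{10}{3}$ ($t = 10 \left(- \frac{1}{3}\right) = - \frac{10}{3} \approx -3.3333$)
$\left(q{\left(t \right)} + 67\right)^{2} = \left(11 + 67\right)^{2} = 78^{2} = 6084$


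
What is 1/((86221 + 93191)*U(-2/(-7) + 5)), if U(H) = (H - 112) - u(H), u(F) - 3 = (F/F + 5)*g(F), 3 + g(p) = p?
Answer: -7/155011968 ≈ -4.5158e-8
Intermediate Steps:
g(p) = -3 + p
u(F) = -15 + 6*F (u(F) = 3 + (F/F + 5)*(-3 + F) = 3 + (1 + 5)*(-3 + F) = 3 + 6*(-3 + F) = 3 + (-18 + 6*F) = -15 + 6*F)
U(H) = -97 - 5*H (U(H) = (H - 112) - (-15 + 6*H) = (-112 + H) + (15 - 6*H) = -97 - 5*H)
1/((86221 + 93191)*U(-2/(-7) + 5)) = 1/((86221 + 93191)*(-97 - 5*(-2/(-7) + 5))) = 1/(179412*(-97 - 5*(-1/7*(-2) + 5))) = 1/(179412*(-97 - 5*(2/7 + 5))) = 1/(179412*(-97 - 5*37/7)) = 1/(179412*(-97 - 185/7)) = 1/(179412*(-864/7)) = (1/179412)*(-7/864) = -7/155011968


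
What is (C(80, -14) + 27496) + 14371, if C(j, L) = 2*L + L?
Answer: 41825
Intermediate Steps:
C(j, L) = 3*L
(C(80, -14) + 27496) + 14371 = (3*(-14) + 27496) + 14371 = (-42 + 27496) + 14371 = 27454 + 14371 = 41825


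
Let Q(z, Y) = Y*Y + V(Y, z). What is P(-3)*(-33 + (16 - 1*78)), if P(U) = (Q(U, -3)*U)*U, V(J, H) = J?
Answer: -5130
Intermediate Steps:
Q(z, Y) = Y + Y² (Q(z, Y) = Y*Y + Y = Y² + Y = Y + Y²)
P(U) = 6*U² (P(U) = ((-3*(1 - 3))*U)*U = ((-3*(-2))*U)*U = (6*U)*U = 6*U²)
P(-3)*(-33 + (16 - 1*78)) = (6*(-3)²)*(-33 + (16 - 1*78)) = (6*9)*(-33 + (16 - 78)) = 54*(-33 - 62) = 54*(-95) = -5130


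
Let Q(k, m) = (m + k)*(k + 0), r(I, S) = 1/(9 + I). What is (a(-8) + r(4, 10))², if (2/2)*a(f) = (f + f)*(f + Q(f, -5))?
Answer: 398681089/169 ≈ 2.3591e+6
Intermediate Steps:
Q(k, m) = k*(k + m) (Q(k, m) = (k + m)*k = k*(k + m))
a(f) = 2*f*(f + f*(-5 + f)) (a(f) = (f + f)*(f + f*(f - 5)) = (2*f)*(f + f*(-5 + f)) = 2*f*(f + f*(-5 + f)))
(a(-8) + r(4, 10))² = (2*(-8)²*(-4 - 8) + 1/(9 + 4))² = (2*64*(-12) + 1/13)² = (-1536 + 1/13)² = (-19967/13)² = 398681089/169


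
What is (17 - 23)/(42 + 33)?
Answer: -2/25 ≈ -0.080000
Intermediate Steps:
(17 - 23)/(42 + 33) = -6/75 = (1/75)*(-6) = -2/25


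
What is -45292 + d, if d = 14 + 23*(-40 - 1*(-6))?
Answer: -46060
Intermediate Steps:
d = -768 (d = 14 + 23*(-40 + 6) = 14 + 23*(-34) = 14 - 782 = -768)
-45292 + d = -45292 - 768 = -46060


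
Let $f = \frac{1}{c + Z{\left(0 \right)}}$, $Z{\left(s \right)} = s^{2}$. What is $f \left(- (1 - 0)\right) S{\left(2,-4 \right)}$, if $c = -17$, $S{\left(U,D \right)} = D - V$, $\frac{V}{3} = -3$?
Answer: $\frac{5}{17} \approx 0.29412$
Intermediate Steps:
$V = -9$ ($V = 3 \left(-3\right) = -9$)
$S{\left(U,D \right)} = 9 + D$ ($S{\left(U,D \right)} = D - -9 = D + 9 = 9 + D$)
$f = - \frac{1}{17}$ ($f = \frac{1}{-17 + 0^{2}} = \frac{1}{-17 + 0} = \frac{1}{-17} = - \frac{1}{17} \approx -0.058824$)
$f \left(- (1 - 0)\right) S{\left(2,-4 \right)} = - \frac{\left(-1\right) \left(1 - 0\right)}{17} \left(9 - 4\right) = - \frac{\left(-1\right) \left(1 + 0\right)}{17} \cdot 5 = - \frac{\left(-1\right) 1}{17} \cdot 5 = \left(- \frac{1}{17}\right) \left(-1\right) 5 = \frac{1}{17} \cdot 5 = \frac{5}{17}$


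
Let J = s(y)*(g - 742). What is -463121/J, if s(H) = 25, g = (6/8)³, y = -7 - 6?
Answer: 29639744/1186525 ≈ 24.980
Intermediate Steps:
y = -13
g = 27/64 (g = (6*(⅛))³ = (¾)³ = 27/64 ≈ 0.42188)
J = -1186525/64 (J = 25*(27/64 - 742) = 25*(-47461/64) = -1186525/64 ≈ -18539.)
-463121/J = -463121/(-1186525/64) = -463121*(-64/1186525) = 29639744/1186525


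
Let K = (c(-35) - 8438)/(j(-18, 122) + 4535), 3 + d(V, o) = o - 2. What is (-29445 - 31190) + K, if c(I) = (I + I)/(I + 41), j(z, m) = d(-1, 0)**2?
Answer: -829512149/13680 ≈ -60637.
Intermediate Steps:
d(V, o) = -5 + o (d(V, o) = -3 + (o - 2) = -3 + (-2 + o) = -5 + o)
j(z, m) = 25 (j(z, m) = (-5 + 0)**2 = (-5)**2 = 25)
c(I) = 2*I/(41 + I) (c(I) = (2*I)/(41 + I) = 2*I/(41 + I))
K = -25349/13680 (K = (2*(-35)/(41 - 35) - 8438)/(25 + 4535) = (2*(-35)/6 - 8438)/4560 = (2*(-35)*(1/6) - 8438)*(1/4560) = (-35/3 - 8438)*(1/4560) = -25349/3*1/4560 = -25349/13680 ≈ -1.8530)
(-29445 - 31190) + K = (-29445 - 31190) - 25349/13680 = -60635 - 25349/13680 = -829512149/13680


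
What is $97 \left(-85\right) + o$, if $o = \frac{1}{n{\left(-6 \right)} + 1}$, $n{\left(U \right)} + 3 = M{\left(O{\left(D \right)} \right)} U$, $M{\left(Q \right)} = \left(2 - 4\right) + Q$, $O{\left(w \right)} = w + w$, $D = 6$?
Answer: $- \frac{511191}{62} \approx -8245.0$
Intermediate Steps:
$O{\left(w \right)} = 2 w$
$M{\left(Q \right)} = -2 + Q$
$n{\left(U \right)} = -3 + 10 U$ ($n{\left(U \right)} = -3 + \left(-2 + 2 \cdot 6\right) U = -3 + \left(-2 + 12\right) U = -3 + 10 U$)
$o = - \frac{1}{62}$ ($o = \frac{1}{\left(-3 + 10 \left(-6\right)\right) + 1} = \frac{1}{\left(-3 - 60\right) + 1} = \frac{1}{-63 + 1} = \frac{1}{-62} = - \frac{1}{62} \approx -0.016129$)
$97 \left(-85\right) + o = 97 \left(-85\right) - \frac{1}{62} = -8245 - \frac{1}{62} = - \frac{511191}{62}$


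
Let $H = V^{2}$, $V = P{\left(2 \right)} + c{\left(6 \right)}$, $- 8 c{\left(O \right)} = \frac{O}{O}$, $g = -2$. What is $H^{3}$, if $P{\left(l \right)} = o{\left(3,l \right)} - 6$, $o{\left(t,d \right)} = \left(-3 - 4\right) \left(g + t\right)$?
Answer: $\frac{1340095640625}{262144} \approx 5.1121 \cdot 10^{6}$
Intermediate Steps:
$o{\left(t,d \right)} = 14 - 7 t$ ($o{\left(t,d \right)} = \left(-3 - 4\right) \left(-2 + t\right) = - 7 \left(-2 + t\right) = 14 - 7 t$)
$P{\left(l \right)} = -13$ ($P{\left(l \right)} = \left(14 - 21\right) - 6 = -7 - 6 = -13$)
$c{\left(O \right)} = - \frac{1}{8}$ ($c{\left(O \right)} = - \frac{O \frac{1}{O}}{8} = \left(- \frac{1}{8}\right) 1 = - \frac{1}{8}$)
$V = - \frac{105}{8}$ ($V = -13 - \frac{1}{8} = - \frac{105}{8} \approx -13.125$)
$H = \frac{11025}{64}$ ($H = \left(- \frac{105}{8}\right)^{2} = \frac{11025}{64} \approx 172.27$)
$H^{3} = \left(\frac{11025}{64}\right)^{3} = \frac{1340095640625}{262144}$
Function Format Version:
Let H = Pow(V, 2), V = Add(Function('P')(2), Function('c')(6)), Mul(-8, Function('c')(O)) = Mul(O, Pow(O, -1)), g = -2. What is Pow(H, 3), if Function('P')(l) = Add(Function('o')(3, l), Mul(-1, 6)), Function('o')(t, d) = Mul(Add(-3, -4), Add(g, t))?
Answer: Rational(1340095640625, 262144) ≈ 5.1121e+6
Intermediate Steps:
Function('o')(t, d) = Add(14, Mul(-7, t)) (Function('o')(t, d) = Mul(Add(-3, -4), Add(-2, t)) = Mul(-7, Add(-2, t)) = Add(14, Mul(-7, t)))
Function('P')(l) = -13 (Function('P')(l) = Add(Add(14, Mul(-7, 3)), Mul(-1, 6)) = Add(Add(14, -21), -6) = Add(-7, -6) = -13)
Function('c')(O) = Rational(-1, 8) (Function('c')(O) = Mul(Rational(-1, 8), Mul(O, Pow(O, -1))) = Mul(Rational(-1, 8), 1) = Rational(-1, 8))
V = Rational(-105, 8) (V = Add(-13, Rational(-1, 8)) = Rational(-105, 8) ≈ -13.125)
H = Rational(11025, 64) (H = Pow(Rational(-105, 8), 2) = Rational(11025, 64) ≈ 172.27)
Pow(H, 3) = Pow(Rational(11025, 64), 3) = Rational(1340095640625, 262144)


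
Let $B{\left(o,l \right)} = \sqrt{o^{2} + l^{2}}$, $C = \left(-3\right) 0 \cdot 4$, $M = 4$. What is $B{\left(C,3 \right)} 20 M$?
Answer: $240$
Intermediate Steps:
$C = 0$ ($C = 0 \cdot 4 = 0$)
$B{\left(o,l \right)} = \sqrt{l^{2} + o^{2}}$
$B{\left(C,3 \right)} 20 M = \sqrt{3^{2} + 0^{2}} \cdot 20 \cdot 4 = \sqrt{9 + 0} \cdot 20 \cdot 4 = \sqrt{9} \cdot 20 \cdot 4 = 3 \cdot 20 \cdot 4 = 60 \cdot 4 = 240$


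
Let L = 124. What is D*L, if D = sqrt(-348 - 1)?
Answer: 124*I*sqrt(349) ≈ 2316.5*I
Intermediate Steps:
D = I*sqrt(349) (D = sqrt(-349) = I*sqrt(349) ≈ 18.682*I)
D*L = (I*sqrt(349))*124 = 124*I*sqrt(349)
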